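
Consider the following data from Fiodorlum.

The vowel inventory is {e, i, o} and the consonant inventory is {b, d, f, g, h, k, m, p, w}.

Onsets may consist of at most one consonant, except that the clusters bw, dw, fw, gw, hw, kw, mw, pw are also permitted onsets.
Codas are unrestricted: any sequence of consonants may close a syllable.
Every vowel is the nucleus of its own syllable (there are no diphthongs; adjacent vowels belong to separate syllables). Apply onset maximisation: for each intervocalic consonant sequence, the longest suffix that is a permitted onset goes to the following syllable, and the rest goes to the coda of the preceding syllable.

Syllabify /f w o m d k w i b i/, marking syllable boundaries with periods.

fwomd.kwi.bi

The vowels are o, i, i — 3 nuclei, so 3 syllables.
/o…i/ gap (V1→V2): /mdkw/ — longest licit onset from the right is /kw/, leaving /md/ as coda.
/i…i/ gap (V2→V3): just /b/ — single C goes to the following onset.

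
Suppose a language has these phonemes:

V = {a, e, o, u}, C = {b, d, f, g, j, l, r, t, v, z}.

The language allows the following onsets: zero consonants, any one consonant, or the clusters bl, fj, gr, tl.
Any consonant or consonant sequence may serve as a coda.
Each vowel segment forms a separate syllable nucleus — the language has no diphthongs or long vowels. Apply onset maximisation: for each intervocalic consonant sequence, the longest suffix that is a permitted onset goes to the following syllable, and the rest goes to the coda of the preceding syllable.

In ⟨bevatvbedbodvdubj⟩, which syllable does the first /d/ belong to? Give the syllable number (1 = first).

Nuclei (vowels): e, a, e, o, u → 5 syllables.
Between /e/ (V1) and /a/ (V2): /v/ is a single consonant, so it becomes the next onset.
Between /a/ (V2) and /e/ (V3): cluster /tvb/ — the longest permitted-onset suffix is /b/; onset = /b/, preceding coda = /tv/.
Between /e/ (V3) and /o/ (V4): cluster /db/ — the longest permitted-onset suffix is /b/; onset = /b/, preceding coda = /d/.
Between /o/ (V4) and /u/ (V5): /dvd/ splits as /dv/ + /d/ (/d/ is the longest suffix that is a licit onset).
So the parse is be.vatv.bed.bodv.dubj.
The first /d/ is in the coda of syllable 3 (/bed/).

3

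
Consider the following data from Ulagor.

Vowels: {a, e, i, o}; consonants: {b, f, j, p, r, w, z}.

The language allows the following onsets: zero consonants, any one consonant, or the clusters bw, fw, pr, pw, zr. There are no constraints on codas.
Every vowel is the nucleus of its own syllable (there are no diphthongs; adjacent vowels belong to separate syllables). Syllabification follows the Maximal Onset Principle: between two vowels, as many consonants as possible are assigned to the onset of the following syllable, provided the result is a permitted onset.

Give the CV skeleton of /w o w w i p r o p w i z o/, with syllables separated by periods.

Vowels present: o, i, o, i, o; each is a nucleus, giving 5 syllables.
Between /o/ (V1) and /i/ (V2): /ww/ splits as /w/ + /w/ (/w/ is the longest suffix that is a licit onset).
Between /i/ (V2) and /o/ (V3): /pr/ is a licit onset in full, so it all attaches to the next syllable.
Between /o/ (V3) and /i/ (V4): /pw/ — entire cluster is a permitted onset → onset /pw/, coda ∅.
Between /i/ (V4) and /o/ (V5): /z/ is a single consonant, so it becomes the next onset.
Putting it together: wow.wi.pro.pwi.zo.
Mapping each syllable to C/V: /wow/ → CVC, /wi/ → CV, /pro/ → CCV, /pwi/ → CCV, /zo/ → CV.

CVC.CV.CCV.CCV.CV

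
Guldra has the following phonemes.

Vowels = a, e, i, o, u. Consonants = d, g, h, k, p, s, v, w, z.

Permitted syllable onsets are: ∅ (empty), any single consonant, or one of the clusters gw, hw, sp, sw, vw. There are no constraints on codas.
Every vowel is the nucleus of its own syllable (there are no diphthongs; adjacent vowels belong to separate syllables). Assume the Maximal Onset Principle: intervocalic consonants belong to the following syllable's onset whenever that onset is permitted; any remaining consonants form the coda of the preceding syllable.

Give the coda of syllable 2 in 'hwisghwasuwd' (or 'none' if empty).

none

Vowels present: i, a, u; each is a nucleus, giving 3 syllables.
V1 /i/ – V2 /a/: /sghw/ — longest licit onset from the right is /hw/, leaving /sg/ as coda.
V2 /a/ – V3 /u/: just /s/ — single C goes to the following onset.
Putting it together: hwisg.hwa.suwd.
Syllable 2 is /hwa/: onset /hw/, nucleus /a/, coda ∅.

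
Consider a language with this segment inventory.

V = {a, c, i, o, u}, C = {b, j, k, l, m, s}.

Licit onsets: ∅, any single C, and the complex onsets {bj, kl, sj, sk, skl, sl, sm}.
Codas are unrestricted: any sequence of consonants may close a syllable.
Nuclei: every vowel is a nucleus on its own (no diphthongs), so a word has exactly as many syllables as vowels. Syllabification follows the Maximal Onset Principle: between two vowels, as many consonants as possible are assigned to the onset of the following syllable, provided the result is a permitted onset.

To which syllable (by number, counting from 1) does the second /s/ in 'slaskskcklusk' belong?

1

Nuclei (vowels): a, c, u → 3 syllables.
/a…c/ gap (V1→V2): cluster /sksk/ — the longest permitted-onset suffix is /sk/; onset = /sk/, preceding coda = /sk/.
/c…u/ gap (V2→V3): cluster /kl/ — /kl/ is itself a permitted onset, so the whole cluster goes right; preceding coda = ∅.
Putting it together: slask.skc.klusk.
The second /s/ is in the coda of syllable 1 (/slask/).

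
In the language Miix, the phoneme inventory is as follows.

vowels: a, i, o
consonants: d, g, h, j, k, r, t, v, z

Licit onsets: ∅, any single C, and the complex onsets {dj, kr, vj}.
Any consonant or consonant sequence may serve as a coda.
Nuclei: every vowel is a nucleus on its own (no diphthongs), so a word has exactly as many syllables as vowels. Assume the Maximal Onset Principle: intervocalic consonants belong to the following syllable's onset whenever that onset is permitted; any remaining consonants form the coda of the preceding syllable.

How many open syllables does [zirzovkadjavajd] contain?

2

Vowels present: i, o, a, a, a; each is a nucleus, giving 5 syllables.
V1 /i/ – V2 /o/: /rz/ splits as /r/ + /z/ (/z/ is the longest suffix that is a licit onset).
V2 /o/ – V3 /a/: /vk/; trying suffixes from longest down, /k/ is the first permitted one, so coda /v/ | onset /k/.
V3 /a/ – V4 /a/: /dj/ — entire cluster is a permitted onset → onset /dj/, coda ∅.
V4 /a/ – V5 /a/: /v/ → onset of the next syllable (single consonants are always licit onsets).
So the parse is zir.zov.ka.dja.vajd.
Classifying each syllable: /zir/ (closed), /zov/ (closed), /ka/ (open), /dja/ (open), /vajd/ (closed).
Open syllables: 2.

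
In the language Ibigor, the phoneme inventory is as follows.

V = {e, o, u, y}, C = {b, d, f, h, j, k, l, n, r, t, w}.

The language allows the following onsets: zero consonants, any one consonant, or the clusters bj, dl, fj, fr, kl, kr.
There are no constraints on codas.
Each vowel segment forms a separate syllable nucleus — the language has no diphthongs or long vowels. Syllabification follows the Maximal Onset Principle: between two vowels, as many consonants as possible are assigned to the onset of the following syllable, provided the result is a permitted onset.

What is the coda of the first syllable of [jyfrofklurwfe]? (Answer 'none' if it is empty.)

Vowels present: y, o, u, e; each is a nucleus, giving 4 syllables.
σ1/σ2 boundary: /fr/ — entire cluster is a permitted onset → onset /fr/, coda ∅.
σ2/σ3 boundary: /fkl/; trying suffixes from longest down, /kl/ is the first permitted one, so coda /f/ | onset /kl/.
σ3/σ4 boundary: /rwf/ splits as /rw/ + /f/ (/f/ is the longest suffix that is a licit onset).
Syllabification: jy.frof.klurw.fe.
Syllable 1 is /jy/: onset /j/, nucleus /y/, coda ∅.

none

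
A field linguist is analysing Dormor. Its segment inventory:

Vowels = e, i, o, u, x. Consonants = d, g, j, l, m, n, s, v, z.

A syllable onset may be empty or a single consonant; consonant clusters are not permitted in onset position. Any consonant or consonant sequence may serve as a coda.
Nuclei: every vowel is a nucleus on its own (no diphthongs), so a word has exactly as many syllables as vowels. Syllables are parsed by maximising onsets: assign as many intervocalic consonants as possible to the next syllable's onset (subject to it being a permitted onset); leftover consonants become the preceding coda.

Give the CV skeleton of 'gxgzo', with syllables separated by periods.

Nuclei (vowels): x, o → 2 syllables.
σ1/σ2 boundary: cluster /gz/ — the longest permitted-onset suffix is /z/; onset = /z/, preceding coda = /g/.
Result: gxg.zo.
Mapping each syllable to C/V: /gxg/ → CVC, /zo/ → CV.

CVC.CV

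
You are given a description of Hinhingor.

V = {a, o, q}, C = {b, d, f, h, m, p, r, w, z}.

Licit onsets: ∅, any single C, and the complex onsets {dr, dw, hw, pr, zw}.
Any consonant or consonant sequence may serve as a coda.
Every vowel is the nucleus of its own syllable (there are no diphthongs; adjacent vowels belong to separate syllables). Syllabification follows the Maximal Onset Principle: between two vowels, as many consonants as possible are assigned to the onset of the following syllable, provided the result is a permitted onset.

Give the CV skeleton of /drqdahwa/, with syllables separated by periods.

CCV.CV.CCV

Vowels present: q, a, a; each is a nucleus, giving 3 syllables.
Between /q/ (V1) and /a/ (V2): /d/ is a single consonant, so it becomes the next onset.
Between /a/ (V2) and /a/ (V3): cluster /hw/ — /hw/ is itself a permitted onset, so the whole cluster goes right; preceding coda = ∅.
Result: drq.da.hwa.
Mapping each syllable to C/V: /drq/ → CCV, /da/ → CV, /hwa/ → CCV.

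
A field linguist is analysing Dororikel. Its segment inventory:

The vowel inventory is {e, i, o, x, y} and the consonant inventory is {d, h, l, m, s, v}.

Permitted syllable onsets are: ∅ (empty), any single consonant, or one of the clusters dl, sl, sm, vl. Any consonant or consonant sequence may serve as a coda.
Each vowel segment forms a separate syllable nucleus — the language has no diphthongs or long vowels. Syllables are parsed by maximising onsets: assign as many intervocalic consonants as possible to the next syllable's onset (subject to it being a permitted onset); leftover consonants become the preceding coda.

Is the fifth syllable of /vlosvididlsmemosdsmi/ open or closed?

closed

Nuclei (vowels): o, i, i, e, o, i → 6 syllables.
σ1/σ2 boundary: cluster /sv/ — the longest permitted-onset suffix is /v/; onset = /v/, preceding coda = /s/.
σ2/σ3 boundary: /d/ → onset of the next syllable (single consonants are always licit onsets).
σ3/σ4 boundary: /dlsm/; trying suffixes from longest down, /sm/ is the first permitted one, so coda /dl/ | onset /sm/.
σ4/σ5 boundary: just /m/ — single C goes to the following onset.
σ5/σ6 boundary: cluster /sdsm/ — the longest permitted-onset suffix is /sm/; onset = /sm/, preceding coda = /sd/.
So the parse is vlos.vi.didl.sme.mosd.smi.
Syllable 5 is /mosd/ with coda /sd/, so it is closed.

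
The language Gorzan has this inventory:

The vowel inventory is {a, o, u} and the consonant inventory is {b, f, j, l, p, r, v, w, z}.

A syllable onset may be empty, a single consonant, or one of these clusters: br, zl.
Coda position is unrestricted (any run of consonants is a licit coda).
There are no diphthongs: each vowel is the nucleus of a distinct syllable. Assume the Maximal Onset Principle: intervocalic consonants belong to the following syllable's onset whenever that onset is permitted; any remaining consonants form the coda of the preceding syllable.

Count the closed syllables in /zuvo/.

The vowels are u, o — 2 nuclei, so 2 syllables.
/u…o/ gap (V1→V2): /v/ → onset of the next syllable (single consonants are always licit onsets).
So the parse is zu.vo.
Classifying each syllable: /zu/ (open), /vo/ (open).
Closed syllables: 0.

0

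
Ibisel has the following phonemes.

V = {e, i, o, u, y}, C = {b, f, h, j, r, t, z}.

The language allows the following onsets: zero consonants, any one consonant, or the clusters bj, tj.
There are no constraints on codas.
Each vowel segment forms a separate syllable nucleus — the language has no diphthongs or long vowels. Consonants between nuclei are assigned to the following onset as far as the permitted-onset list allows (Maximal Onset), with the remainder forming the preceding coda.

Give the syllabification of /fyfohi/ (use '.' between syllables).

Vowels present: y, o, i; each is a nucleus, giving 3 syllables.
V1 /y/ – V2 /o/: just /f/ — single C goes to the following onset.
V2 /o/ – V3 /i/: just /h/ — single C goes to the following onset.

fy.fo.hi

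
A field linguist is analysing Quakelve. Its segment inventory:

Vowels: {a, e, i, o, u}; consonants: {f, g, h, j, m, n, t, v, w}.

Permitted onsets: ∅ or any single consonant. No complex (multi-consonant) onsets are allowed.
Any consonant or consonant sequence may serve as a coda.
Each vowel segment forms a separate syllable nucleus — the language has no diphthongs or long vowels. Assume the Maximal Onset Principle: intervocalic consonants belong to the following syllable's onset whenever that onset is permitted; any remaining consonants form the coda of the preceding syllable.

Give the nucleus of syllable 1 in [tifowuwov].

i

Vowels present: i, o, u, o; each is a nucleus, giving 4 syllables.
The first nucleus (vowel 1 from the left) is /i/.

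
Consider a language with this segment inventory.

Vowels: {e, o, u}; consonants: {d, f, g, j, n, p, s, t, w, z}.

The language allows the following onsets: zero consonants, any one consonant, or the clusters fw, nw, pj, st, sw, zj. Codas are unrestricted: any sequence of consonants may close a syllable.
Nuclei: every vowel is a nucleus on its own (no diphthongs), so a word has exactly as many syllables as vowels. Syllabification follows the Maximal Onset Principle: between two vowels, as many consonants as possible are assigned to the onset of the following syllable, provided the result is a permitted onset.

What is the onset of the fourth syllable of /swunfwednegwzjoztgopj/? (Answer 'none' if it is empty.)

zj

Vowels present: u, e, e, o, o; each is a nucleus, giving 5 syllables.
σ1/σ2 boundary: /nfw/ — longest licit onset from the right is /fw/, leaving /n/ as coda.
σ2/σ3 boundary: /dn/; trying suffixes from longest down, /n/ is the first permitted one, so coda /d/ | onset /n/.
σ3/σ4 boundary: /gwzj/; trying suffixes from longest down, /zj/ is the first permitted one, so coda /gw/ | onset /zj/.
σ4/σ5 boundary: /ztg/ — longest licit onset from the right is /g/, leaving /zt/ as coda.
Result: swun.fwed.negw.zjozt.gopj.
Syllable 4 is /zjozt/: onset /zj/, nucleus /o/, coda /zt/.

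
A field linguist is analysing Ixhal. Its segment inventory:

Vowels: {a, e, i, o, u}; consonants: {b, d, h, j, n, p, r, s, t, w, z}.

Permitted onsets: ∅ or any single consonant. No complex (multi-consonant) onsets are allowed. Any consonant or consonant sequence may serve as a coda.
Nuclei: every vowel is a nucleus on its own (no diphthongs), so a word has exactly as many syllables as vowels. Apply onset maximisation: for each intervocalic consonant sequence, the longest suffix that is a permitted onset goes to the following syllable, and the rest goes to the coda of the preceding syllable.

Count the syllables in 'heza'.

2

Nuclei (vowels): e, a → 2 syllables.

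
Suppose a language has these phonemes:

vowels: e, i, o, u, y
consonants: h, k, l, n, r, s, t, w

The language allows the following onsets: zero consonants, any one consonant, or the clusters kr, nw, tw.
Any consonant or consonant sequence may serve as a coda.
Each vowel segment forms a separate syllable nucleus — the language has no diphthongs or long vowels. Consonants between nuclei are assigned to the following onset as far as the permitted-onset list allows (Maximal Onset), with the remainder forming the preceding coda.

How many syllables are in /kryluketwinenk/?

5

The vowels are y, u, e, i, e — 5 nuclei, so 5 syllables.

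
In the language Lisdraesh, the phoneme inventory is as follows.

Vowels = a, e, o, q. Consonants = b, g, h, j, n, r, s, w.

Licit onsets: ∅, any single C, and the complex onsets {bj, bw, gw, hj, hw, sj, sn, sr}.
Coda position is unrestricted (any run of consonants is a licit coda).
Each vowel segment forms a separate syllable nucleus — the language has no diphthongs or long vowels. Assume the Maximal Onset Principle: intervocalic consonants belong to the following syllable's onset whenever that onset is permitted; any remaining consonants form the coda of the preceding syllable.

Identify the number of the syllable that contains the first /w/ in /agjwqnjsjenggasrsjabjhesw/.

2

Vowels present: a, q, e, a, a, e; each is a nucleus, giving 6 syllables.
/a…q/ gap (V1→V2): /gjw/ splits as /gj/ + /w/ (/w/ is the longest suffix that is a licit onset).
/q…e/ gap (V2→V3): /njsj/ splits as /nj/ + /sj/ (/sj/ is the longest suffix that is a licit onset).
/e…a/ gap (V3→V4): /ngg/; trying suffixes from longest down, /g/ is the first permitted one, so coda /ng/ | onset /g/.
/a…a/ gap (V4→V5): /srsj/ splits as /sr/ + /sj/ (/sj/ is the longest suffix that is a licit onset).
/a…e/ gap (V5→V6): /bjh/ — longest licit onset from the right is /h/, leaving /bj/ as coda.
Syllabification: agj.wqnj.sjeng.gasr.sjabj.hesw.
The first /w/ is in the onset of syllable 2 (/wqnj/).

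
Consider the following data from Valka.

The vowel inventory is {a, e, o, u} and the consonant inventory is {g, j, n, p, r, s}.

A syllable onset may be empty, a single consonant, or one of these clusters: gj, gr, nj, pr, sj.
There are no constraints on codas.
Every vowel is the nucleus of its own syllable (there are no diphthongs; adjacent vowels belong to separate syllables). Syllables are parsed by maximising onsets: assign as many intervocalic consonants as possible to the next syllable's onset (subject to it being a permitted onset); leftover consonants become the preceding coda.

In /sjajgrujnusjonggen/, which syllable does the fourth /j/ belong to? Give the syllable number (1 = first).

Vowels present: a, u, u, o, e; each is a nucleus, giving 5 syllables.
σ1/σ2 boundary: /jgr/; trying suffixes from longest down, /gr/ is the first permitted one, so coda /j/ | onset /gr/.
σ2/σ3 boundary: /jn/ — longest licit onset from the right is /n/, leaving /j/ as coda.
σ3/σ4 boundary: /sj/ is a licit onset in full, so it all attaches to the next syllable.
σ4/σ5 boundary: cluster /ngg/ — the longest permitted-onset suffix is /g/; onset = /g/, preceding coda = /ng/.
So the parse is sjaj.gruj.nu.sjong.gen.
The fourth /j/ is in the onset of syllable 4 (/sjong/).

4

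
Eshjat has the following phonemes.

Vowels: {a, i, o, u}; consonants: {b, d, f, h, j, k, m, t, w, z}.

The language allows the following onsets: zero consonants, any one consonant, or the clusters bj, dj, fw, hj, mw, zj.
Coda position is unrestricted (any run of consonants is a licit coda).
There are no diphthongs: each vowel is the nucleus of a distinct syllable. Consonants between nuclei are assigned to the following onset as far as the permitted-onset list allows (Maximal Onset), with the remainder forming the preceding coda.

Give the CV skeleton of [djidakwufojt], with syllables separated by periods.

Nuclei (vowels): i, a, u, o → 4 syllables.
V1 /i/ – V2 /a/: just /d/ — single C goes to the following onset.
V2 /a/ – V3 /u/: cluster /kw/ — the longest permitted-onset suffix is /w/; onset = /w/, preceding coda = /k/.
V3 /u/ – V4 /o/: /f/ → onset of the next syllable (single consonants are always licit onsets).
Syllabification: dji.dak.wu.fojt.
Mapping each syllable to C/V: /dji/ → CCV, /dak/ → CVC, /wu/ → CV, /fojt/ → CVCC.

CCV.CVC.CV.CVCC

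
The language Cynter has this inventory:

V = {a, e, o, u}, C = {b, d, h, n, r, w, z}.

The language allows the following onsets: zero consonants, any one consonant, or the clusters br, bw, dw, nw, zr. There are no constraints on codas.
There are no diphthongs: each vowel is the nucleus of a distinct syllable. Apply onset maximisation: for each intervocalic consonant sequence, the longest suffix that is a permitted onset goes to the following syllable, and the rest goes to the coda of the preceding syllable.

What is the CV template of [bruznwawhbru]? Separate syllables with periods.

The vowels are u, a, u — 3 nuclei, so 3 syllables.
σ1/σ2 boundary: cluster /znw/ — the longest permitted-onset suffix is /nw/; onset = /nw/, preceding coda = /z/.
σ2/σ3 boundary: /whbr/ splits as /wh/ + /br/ (/br/ is the longest suffix that is a licit onset).
So the parse is bruz.nwawh.bru.
Mapping each syllable to C/V: /bruz/ → CCVC, /nwawh/ → CCVCC, /bru/ → CCV.

CCVC.CCVCC.CCV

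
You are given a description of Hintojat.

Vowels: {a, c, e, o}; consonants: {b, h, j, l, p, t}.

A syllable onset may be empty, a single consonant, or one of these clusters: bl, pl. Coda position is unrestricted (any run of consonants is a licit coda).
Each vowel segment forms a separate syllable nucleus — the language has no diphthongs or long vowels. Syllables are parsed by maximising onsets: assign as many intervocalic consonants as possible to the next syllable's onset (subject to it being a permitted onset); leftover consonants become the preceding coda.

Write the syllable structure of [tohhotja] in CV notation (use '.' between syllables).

CVC.CVC.CV

Nuclei (vowels): o, o, a → 3 syllables.
Between /o/ (V1) and /o/ (V2): /hh/ — longest licit onset from the right is /h/, leaving /h/ as coda.
Between /o/ (V2) and /a/ (V3): cluster /tj/ — the longest permitted-onset suffix is /j/; onset = /j/, preceding coda = /t/.
Putting it together: toh.hot.ja.
Mapping each syllable to C/V: /toh/ → CVC, /hot/ → CVC, /ja/ → CV.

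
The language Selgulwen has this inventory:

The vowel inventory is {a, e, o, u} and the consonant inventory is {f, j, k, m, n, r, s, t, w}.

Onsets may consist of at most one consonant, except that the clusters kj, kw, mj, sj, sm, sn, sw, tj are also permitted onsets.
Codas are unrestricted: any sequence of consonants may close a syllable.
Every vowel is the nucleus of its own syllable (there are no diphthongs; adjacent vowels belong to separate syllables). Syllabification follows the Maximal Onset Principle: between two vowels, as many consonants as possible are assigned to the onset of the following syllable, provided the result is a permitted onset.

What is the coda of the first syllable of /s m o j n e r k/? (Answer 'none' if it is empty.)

j

Vowels present: o, e; each is a nucleus, giving 2 syllables.
V1 /o/ – V2 /e/: /jn/ splits as /j/ + /n/ (/n/ is the longest suffix that is a licit onset).
Putting it together: smoj.nerk.
Syllable 1 is /smoj/: onset /sm/, nucleus /o/, coda /j/.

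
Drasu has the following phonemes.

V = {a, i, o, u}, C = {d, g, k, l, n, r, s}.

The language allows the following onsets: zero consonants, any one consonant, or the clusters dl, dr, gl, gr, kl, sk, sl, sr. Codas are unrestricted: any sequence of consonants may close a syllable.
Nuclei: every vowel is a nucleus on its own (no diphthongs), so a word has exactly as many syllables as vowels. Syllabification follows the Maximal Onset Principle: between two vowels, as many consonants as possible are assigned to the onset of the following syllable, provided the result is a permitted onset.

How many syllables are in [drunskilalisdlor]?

5

The vowels are u, i, a, i, o — 5 nuclei, so 5 syllables.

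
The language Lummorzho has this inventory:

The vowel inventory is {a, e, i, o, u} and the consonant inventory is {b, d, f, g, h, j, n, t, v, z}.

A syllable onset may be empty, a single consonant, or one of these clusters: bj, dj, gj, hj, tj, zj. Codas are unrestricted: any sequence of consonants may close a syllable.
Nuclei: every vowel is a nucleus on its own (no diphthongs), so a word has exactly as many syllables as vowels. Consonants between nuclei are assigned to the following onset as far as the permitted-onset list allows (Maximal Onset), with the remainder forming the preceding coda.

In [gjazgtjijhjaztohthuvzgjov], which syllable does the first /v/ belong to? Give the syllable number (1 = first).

Nuclei (vowels): a, i, a, o, u, o → 6 syllables.
V1 /a/ – V2 /i/: /zgtj/ — longest licit onset from the right is /tj/, leaving /zg/ as coda.
V2 /i/ – V3 /a/: cluster /jhj/ — the longest permitted-onset suffix is /hj/; onset = /hj/, preceding coda = /j/.
V3 /a/ – V4 /o/: /zt/; trying suffixes from longest down, /t/ is the first permitted one, so coda /z/ | onset /t/.
V4 /o/ – V5 /u/: /hth/ — longest licit onset from the right is /h/, leaving /ht/ as coda.
V5 /u/ – V6 /o/: /vzgj/; trying suffixes from longest down, /gj/ is the first permitted one, so coda /vz/ | onset /gj/.
Syllabification: gjazg.tjij.hjaz.toht.huvz.gjov.
The first /v/ is in the coda of syllable 5 (/huvz/).

5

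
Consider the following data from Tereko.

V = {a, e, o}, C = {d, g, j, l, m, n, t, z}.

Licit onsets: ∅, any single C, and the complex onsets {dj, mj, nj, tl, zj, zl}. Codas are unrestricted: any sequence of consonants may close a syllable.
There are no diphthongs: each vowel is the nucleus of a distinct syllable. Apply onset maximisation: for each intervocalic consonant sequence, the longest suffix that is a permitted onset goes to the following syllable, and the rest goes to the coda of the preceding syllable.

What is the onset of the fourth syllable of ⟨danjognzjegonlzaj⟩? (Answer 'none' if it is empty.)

g

Nuclei (vowels): a, o, e, o, a → 5 syllables.
Between /a/ (V1) and /o/ (V2): /nj/ — entire cluster is a permitted onset → onset /nj/, coda ∅.
Between /o/ (V2) and /e/ (V3): /gnzj/ — longest licit onset from the right is /zj/, leaving /gn/ as coda.
Between /e/ (V3) and /o/ (V4): just /g/ — single C goes to the following onset.
Between /o/ (V4) and /a/ (V5): /nlz/ — longest licit onset from the right is /z/, leaving /nl/ as coda.
Syllabification: da.njogn.zje.gonl.zaj.
Syllable 4 is /gonl/: onset /g/, nucleus /o/, coda /nl/.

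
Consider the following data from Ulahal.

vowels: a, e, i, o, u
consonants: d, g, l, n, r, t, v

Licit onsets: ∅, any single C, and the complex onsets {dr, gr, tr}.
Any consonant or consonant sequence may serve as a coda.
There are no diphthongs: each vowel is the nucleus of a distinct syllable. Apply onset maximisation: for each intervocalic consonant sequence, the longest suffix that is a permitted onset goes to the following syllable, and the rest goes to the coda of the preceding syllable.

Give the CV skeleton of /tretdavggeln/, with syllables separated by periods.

Nuclei (vowels): e, a, e → 3 syllables.
/e…a/ gap (V1→V2): cluster /td/ — the longest permitted-onset suffix is /d/; onset = /d/, preceding coda = /t/.
/a…e/ gap (V2→V3): /vgg/; trying suffixes from longest down, /g/ is the first permitted one, so coda /vg/ | onset /g/.
So the parse is tret.davg.geln.
Mapping each syllable to C/V: /tret/ → CCVC, /davg/ → CVCC, /geln/ → CVCC.

CCVC.CVCC.CVCC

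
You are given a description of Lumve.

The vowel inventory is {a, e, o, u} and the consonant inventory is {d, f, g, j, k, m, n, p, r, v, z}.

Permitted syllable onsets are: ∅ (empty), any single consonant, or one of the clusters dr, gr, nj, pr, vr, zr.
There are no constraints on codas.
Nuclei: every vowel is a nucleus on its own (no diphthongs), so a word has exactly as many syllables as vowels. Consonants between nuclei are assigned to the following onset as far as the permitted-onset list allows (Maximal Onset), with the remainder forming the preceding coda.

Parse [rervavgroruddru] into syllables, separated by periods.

rer.vav.gro.rud.dru

Vowels present: e, a, o, u, u; each is a nucleus, giving 5 syllables.
V1 /e/ – V2 /a/: cluster /rv/ — the longest permitted-onset suffix is /v/; onset = /v/, preceding coda = /r/.
V2 /a/ – V3 /o/: /vgr/; trying suffixes from longest down, /gr/ is the first permitted one, so coda /v/ | onset /gr/.
V3 /o/ – V4 /u/: just /r/ — single C goes to the following onset.
V4 /u/ – V5 /u/: /ddr/ — longest licit onset from the right is /dr/, leaving /d/ as coda.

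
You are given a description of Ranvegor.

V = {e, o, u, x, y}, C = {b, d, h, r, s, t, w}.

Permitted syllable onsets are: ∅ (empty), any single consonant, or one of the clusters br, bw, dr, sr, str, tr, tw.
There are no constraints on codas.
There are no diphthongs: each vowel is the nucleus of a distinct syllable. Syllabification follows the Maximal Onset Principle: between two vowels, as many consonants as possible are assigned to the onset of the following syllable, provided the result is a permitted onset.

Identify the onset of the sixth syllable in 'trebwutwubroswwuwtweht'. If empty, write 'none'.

Nuclei (vowels): e, u, u, o, u, e → 6 syllables.
σ1/σ2 boundary: cluster /bw/ — /bw/ is itself a permitted onset, so the whole cluster goes right; preceding coda = ∅.
σ2/σ3 boundary: /tw/ is a licit onset in full, so it all attaches to the next syllable.
σ3/σ4 boundary: /br/ — entire cluster is a permitted onset → onset /br/, coda ∅.
σ4/σ5 boundary: /sww/ — longest licit onset from the right is /w/, leaving /sw/ as coda.
σ5/σ6 boundary: /wtw/ splits as /w/ + /tw/ (/tw/ is the longest suffix that is a licit onset).
So the parse is tre.bwu.twu.brosw.wuw.tweht.
Syllable 6 is /tweht/: onset /tw/, nucleus /e/, coda /ht/.

tw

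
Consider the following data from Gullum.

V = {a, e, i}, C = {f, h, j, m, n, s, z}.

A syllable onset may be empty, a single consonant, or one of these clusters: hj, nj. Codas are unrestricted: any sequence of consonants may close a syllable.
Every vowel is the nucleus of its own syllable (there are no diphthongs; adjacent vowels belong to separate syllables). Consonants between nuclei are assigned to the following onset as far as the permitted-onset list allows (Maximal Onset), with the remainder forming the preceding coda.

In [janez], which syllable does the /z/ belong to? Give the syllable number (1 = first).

Vowels present: a, e; each is a nucleus, giving 2 syllables.
/a…e/ gap (V1→V2): just /n/ — single C goes to the following onset.
Syllabification: ja.nez.
The /z/ is in the coda of syllable 2 (/nez/).

2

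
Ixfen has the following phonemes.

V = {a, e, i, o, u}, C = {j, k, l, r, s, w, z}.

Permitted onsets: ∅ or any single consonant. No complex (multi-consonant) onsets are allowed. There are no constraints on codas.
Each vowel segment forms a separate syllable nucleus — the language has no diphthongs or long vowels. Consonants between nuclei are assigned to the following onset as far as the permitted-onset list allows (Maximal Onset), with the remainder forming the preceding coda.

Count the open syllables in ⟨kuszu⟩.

1

Nuclei (vowels): u, u → 2 syllables.
V1 /u/ – V2 /u/: /sz/ — longest licit onset from the right is /z/, leaving /s/ as coda.
Syllabification: kus.zu.
Classifying each syllable: /kus/ (closed), /zu/ (open).
Open syllables: 1.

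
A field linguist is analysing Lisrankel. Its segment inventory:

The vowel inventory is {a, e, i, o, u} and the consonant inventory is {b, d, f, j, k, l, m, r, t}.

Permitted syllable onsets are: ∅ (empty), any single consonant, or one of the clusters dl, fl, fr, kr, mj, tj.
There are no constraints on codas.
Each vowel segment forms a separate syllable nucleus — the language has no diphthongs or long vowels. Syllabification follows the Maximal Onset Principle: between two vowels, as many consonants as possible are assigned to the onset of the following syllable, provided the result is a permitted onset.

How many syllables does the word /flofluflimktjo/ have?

Vowels present: o, u, i, o; each is a nucleus, giving 4 syllables.

4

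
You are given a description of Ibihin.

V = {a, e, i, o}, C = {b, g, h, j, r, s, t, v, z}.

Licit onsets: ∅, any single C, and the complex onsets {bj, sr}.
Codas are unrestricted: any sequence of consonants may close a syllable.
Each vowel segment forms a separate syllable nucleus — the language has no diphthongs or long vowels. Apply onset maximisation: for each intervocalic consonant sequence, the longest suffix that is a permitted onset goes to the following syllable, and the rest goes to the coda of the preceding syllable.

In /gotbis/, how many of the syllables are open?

Vowels present: o, i; each is a nucleus, giving 2 syllables.
Between /o/ (V1) and /i/ (V2): /tb/; trying suffixes from longest down, /b/ is the first permitted one, so coda /t/ | onset /b/.
Result: got.bis.
Classifying each syllable: /got/ (closed), /bis/ (closed).
Open syllables: 0.

0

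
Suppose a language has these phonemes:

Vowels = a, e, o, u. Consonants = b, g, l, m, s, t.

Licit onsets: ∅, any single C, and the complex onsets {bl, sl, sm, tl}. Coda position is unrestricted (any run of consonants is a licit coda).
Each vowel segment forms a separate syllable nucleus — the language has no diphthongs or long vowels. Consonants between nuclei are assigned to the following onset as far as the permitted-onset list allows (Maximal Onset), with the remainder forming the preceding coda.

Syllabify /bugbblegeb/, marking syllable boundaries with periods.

bugb.ble.geb

Vowels present: u, e, e; each is a nucleus, giving 3 syllables.
Between /u/ (V1) and /e/ (V2): /gbbl/ — longest licit onset from the right is /bl/, leaving /gb/ as coda.
Between /e/ (V2) and /e/ (V3): just /g/ — single C goes to the following onset.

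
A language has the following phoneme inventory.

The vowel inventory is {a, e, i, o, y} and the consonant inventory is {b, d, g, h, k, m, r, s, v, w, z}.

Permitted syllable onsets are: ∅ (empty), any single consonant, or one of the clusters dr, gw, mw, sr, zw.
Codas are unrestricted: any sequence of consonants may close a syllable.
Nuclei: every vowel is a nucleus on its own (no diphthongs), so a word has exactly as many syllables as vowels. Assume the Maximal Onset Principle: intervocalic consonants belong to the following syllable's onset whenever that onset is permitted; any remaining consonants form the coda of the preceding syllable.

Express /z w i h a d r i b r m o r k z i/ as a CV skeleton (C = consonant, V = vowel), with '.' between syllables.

CCV.CV.CCVCC.CVCC.CV

The vowels are i, a, i, o, i — 5 nuclei, so 5 syllables.
σ1/σ2 boundary: /h/ is a single consonant, so it becomes the next onset.
σ2/σ3 boundary: /dr/ is a licit onset in full, so it all attaches to the next syllable.
σ3/σ4 boundary: /brm/; trying suffixes from longest down, /m/ is the first permitted one, so coda /br/ | onset /m/.
σ4/σ5 boundary: cluster /rkz/ — the longest permitted-onset suffix is /z/; onset = /z/, preceding coda = /rk/.
Syllabification: zwi.ha.dribr.mork.zi.
Mapping each syllable to C/V: /zwi/ → CCV, /ha/ → CV, /dribr/ → CCVCC, /mork/ → CVCC, /zi/ → CV.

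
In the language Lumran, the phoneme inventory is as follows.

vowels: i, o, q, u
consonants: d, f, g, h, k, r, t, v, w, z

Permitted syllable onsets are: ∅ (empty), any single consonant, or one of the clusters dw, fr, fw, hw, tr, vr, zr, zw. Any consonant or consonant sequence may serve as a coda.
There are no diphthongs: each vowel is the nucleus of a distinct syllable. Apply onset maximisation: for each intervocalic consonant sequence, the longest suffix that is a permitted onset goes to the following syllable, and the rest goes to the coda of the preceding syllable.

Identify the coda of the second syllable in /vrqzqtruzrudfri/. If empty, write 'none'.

Vowels present: q, q, u, u, i; each is a nucleus, giving 5 syllables.
σ1/σ2 boundary: just /z/ — single C goes to the following onset.
σ2/σ3 boundary: cluster /tr/ — /tr/ is itself a permitted onset, so the whole cluster goes right; preceding coda = ∅.
σ3/σ4 boundary: cluster /zr/ — /zr/ is itself a permitted onset, so the whole cluster goes right; preceding coda = ∅.
σ4/σ5 boundary: cluster /dfr/ — the longest permitted-onset suffix is /fr/; onset = /fr/, preceding coda = /d/.
Putting it together: vrq.zq.tru.zrud.fri.
Syllable 2 is /zq/: onset /z/, nucleus /q/, coda ∅.

none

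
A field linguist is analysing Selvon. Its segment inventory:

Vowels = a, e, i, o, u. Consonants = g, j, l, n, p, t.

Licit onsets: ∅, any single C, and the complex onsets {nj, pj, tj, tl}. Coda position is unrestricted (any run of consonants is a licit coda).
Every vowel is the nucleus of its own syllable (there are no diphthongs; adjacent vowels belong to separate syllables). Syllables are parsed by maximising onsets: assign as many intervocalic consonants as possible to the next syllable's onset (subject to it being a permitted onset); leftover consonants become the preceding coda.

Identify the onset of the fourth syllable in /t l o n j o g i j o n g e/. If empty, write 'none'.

j

Vowels present: o, o, i, o, e; each is a nucleus, giving 5 syllables.
σ1/σ2 boundary: /nj/ — entire cluster is a permitted onset → onset /nj/, coda ∅.
σ2/σ3 boundary: /g/ is a single consonant, so it becomes the next onset.
σ3/σ4 boundary: /j/ is a single consonant, so it becomes the next onset.
σ4/σ5 boundary: /ng/ splits as /n/ + /g/ (/g/ is the longest suffix that is a licit onset).
Putting it together: tlo.njo.gi.jon.ge.
Syllable 4 is /jon/: onset /j/, nucleus /o/, coda /n/.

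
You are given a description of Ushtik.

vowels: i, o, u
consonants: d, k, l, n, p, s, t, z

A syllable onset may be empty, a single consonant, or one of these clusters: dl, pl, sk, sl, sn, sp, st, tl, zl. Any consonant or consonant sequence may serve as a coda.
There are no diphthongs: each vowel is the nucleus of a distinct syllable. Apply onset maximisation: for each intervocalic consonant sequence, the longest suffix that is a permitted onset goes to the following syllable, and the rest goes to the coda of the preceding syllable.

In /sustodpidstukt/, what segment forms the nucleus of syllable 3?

Vowels present: u, o, i, u; each is a nucleus, giving 4 syllables.
The third nucleus (vowel 3 from the left) is /i/.

i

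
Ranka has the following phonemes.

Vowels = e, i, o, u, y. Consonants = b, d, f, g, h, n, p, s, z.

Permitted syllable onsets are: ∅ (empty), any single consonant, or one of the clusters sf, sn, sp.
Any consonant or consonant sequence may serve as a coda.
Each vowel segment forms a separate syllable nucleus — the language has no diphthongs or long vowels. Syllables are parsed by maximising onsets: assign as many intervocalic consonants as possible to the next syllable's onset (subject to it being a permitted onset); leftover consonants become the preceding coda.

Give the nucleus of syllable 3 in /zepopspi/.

Nuclei (vowels): e, o, i → 3 syllables.
The third nucleus (vowel 3 from the left) is /i/.

i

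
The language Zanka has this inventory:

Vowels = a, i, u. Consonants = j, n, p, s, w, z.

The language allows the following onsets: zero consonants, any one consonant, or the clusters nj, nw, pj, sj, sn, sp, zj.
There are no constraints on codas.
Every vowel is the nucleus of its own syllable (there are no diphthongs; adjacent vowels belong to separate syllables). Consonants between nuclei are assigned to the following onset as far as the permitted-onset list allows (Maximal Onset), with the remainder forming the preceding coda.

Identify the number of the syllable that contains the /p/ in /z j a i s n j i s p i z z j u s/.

The vowels are a, i, i, i, u — 5 nuclei, so 5 syllables.
Between /a/ (V1) and /i/ (V2): nothing intervenes; syllable break is V.V.
Between /i/ (V2) and /i/ (V3): cluster /snj/ — the longest permitted-onset suffix is /nj/; onset = /nj/, preceding coda = /s/.
Between /i/ (V3) and /i/ (V4): /sp/ — entire cluster is a permitted onset → onset /sp/, coda ∅.
Between /i/ (V4) and /u/ (V5): /zzj/ splits as /z/ + /zj/ (/zj/ is the longest suffix that is a licit onset).
Putting it together: zja.is.nji.spiz.zjus.
The /p/ is in the onset of syllable 4 (/spiz/).

4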